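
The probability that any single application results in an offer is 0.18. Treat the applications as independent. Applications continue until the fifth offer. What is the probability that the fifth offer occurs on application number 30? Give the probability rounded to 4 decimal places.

0.0314

Y = trial on which the fifth success occurs; negative binomial, r=5, p=0.18.
P(Y=30) = C(29,4) · p^5 · (1−p)^25
= 23751 · 0.00018896 · 0.007004 = 0.031433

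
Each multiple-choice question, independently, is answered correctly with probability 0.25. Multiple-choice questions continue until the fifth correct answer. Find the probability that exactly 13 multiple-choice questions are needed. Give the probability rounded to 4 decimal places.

Y = trial on which the fifth success occurs; negative binomial, r=5, p=0.25.
P(Y=13) = C(12,4) · p^5 · (1−p)^8
= 495 · 0.00097656 · 0.10011 = 0.048394

0.0484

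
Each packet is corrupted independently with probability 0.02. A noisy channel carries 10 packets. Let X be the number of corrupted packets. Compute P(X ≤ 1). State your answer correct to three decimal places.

0.984

X ~ Binomial(10, 0.02); P(X ≤ 1) = Σ C(10,k) p^k (1−p)^(10−k) over k:
  k=0: C(10,0)·0.02^0·0.98^10 = 0.81707
  k=1: C(10,1)·0.02^1·0.98^9 = 0.16675
Total = 0.98382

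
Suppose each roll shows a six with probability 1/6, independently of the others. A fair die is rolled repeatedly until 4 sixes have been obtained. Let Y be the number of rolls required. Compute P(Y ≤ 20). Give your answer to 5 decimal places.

0.43345

Finishing within 20 rolls ⇔ at least 4 successes in the first 20. With X ~ Binomial(20, 0.166667), P(Y ≤ 20) = 1 − P(X ≤ 3).
  k=0: C(20,0)·0.166667^0·0.833333^20 = 0.0260841
  k=1: C(20,1)·0.166667^1·0.833333^19 = 0.1043362
  k=2: C(20,2)·0.166667^2·0.833333^18 = 0.1982388
  k=3: C(20,3)·0.166667^3·0.833333^17 = 0.2378866
1 − 0.5665456 = 0.4334544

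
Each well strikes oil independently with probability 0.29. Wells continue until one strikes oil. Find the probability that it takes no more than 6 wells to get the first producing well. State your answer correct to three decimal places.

0.872

Y = number of wells to the first success; geometric, p = 0.29.
P(Y ≤ 6) = 1 − (1−p)^6 = 1 − 0.12810 = 0.87190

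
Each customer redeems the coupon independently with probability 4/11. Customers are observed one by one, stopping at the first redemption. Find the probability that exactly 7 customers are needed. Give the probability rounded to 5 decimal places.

Geometric (trials to first success), p = 0.363636.
P(Y = 7) = (1−p)^6 · p = 0.06641 · 0.363636 = 0.0241490

0.02415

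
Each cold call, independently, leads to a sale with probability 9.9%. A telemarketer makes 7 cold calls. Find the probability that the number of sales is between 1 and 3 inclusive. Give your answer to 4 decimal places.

X ~ Binomial(7, 0.099); P(1 ≤ X ≤ 3) = Σ C(7,k) p^k (1−p)^(7−k) over k:
  k=1: C(7,1)·0.099^1·0.901^6 = 0.370751
  k=2: C(7,2)·0.099^2·0.901^5 = 0.122212
  k=3: C(7,3)·0.099^3·0.901^4 = 0.022381
Total = 0.515343

0.5153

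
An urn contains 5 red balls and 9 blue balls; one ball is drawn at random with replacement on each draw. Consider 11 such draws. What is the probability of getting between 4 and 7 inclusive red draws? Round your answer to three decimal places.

X ~ Binomial(11, 0.357143); P(4 ≤ X ≤ 7) = Σ C(11,k) p^k (1−p)^(11−k) over k:
  k=4: C(11,4)·0.357143^4·0.642857^7 = 0.24360
  k=5: C(11,5)·0.357143^5·0.642857^6 = 0.18947
  k=6: C(11,6)·0.357143^6·0.642857^5 = 0.10526
  k=7: C(11,7)·0.357143^7·0.642857^4 = 0.04177
Total = 0.58010

0.580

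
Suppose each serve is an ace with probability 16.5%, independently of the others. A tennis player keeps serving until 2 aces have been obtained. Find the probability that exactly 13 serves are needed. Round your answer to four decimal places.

Y = trial on which the second success occurs; negative binomial, r=2, p=0.165.
P(Y=13) = C(12,1) · p^2 · (1−p)^11
= 12 · 0.027225 · 0.13758 = 0.044947

0.0449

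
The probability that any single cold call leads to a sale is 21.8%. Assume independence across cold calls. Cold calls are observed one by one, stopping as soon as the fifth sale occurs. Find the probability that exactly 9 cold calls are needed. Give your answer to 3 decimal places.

0.013

Y = trial on which the fifth success occurs; negative binomial, r=5, p=0.218.
P(Y=9) = C(8,4) · p^5 · (1−p)^4
= 70 · 0.00049236 · 0.37396 = 0.01289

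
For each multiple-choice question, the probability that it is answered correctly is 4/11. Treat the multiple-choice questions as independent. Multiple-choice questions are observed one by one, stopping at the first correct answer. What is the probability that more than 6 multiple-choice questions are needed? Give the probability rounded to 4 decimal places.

0.0664

Y = number of multiple-choice questions to the first success; geometric, p = 0.363636.
P(Y > 6) = P(first 6 all fail) = (1−p)^6 = 0.066410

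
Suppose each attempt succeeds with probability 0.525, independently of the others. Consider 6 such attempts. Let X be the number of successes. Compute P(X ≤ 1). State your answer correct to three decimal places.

0.088

X ~ Binomial(6, 0.525); P(X ≤ 1) = Σ C(6,k) p^k (1−p)^(6−k) over k:
  k=0: C(6,0)·0.525^0·0.475^6 = 0.01149
  k=1: C(6,1)·0.525^1·0.475^5 = 0.07617
Total = 0.08765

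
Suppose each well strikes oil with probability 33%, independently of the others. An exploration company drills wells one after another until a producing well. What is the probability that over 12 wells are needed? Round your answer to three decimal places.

0.008

Y = number of wells to the first success; geometric, p = 0.33.
P(Y > 12) = P(first 12 all fail) = (1−p)^12 = 0.00818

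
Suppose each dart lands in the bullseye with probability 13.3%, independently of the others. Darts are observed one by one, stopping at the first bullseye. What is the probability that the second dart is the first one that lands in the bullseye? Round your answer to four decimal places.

0.1153

Geometric (trials to first success), p = 0.133.
P(Y = 2) = (1−p)^1 · p = 0.867 · 0.133 = 0.115311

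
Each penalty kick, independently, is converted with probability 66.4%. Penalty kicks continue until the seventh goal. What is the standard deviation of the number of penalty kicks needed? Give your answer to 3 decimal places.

Y = total penalty kicks until the seventh success; negative binomial with r=7, p=0.664.
SD(Y) = √[r(1−p)/p²] = √(5.33459) = 2.30967

2.310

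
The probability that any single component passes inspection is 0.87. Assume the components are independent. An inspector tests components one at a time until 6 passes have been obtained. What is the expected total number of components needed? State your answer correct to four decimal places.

6.8966

Y = total components until the sixth success; negative binomial with r=6, p=0.87.
E[Y] = r / p = 6 / 0.87 = 6.896552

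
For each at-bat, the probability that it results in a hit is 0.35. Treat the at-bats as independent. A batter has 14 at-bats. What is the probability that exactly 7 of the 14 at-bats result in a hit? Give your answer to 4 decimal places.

0.1082

X ~ Binomial(n=14, p=0.35).
P(X=7) = C(14,7) · p^7 · (1−p)^7
= 3432 · 0.00064339 · 0.049022 = 0.108247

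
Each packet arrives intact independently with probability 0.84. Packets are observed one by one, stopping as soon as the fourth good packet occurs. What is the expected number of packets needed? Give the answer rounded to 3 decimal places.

4.762

Y = total packets until the fourth success; negative binomial with r=4, p=0.84.
E[Y] = r / p = 4 / 0.84 = 4.76190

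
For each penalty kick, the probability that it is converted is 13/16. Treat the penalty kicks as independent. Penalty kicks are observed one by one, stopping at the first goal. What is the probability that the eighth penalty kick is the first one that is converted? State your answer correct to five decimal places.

Geometric (trials to first success), p = 0.8125.
P(Y = 8) = (1−p)^7 · p = 8.1472e-06 · 0.8125 = 0.0000066

0.00001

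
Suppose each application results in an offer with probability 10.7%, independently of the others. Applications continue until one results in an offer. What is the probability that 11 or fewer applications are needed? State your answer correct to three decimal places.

0.712

Y = number of applications to the first success; geometric, p = 0.107.
P(Y ≤ 11) = 1 − (1−p)^11 = 1 − 0.28798 = 0.71202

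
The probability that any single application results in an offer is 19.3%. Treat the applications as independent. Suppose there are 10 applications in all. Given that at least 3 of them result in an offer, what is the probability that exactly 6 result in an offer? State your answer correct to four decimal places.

X ~ Binomial(10, 0.193). Want P(X=6 | X≥3) = P(X=6) / P(X≥3).
P(X=6) = C(10,6)·0.193^6·0.807^4 = 0.004603
P(X≥3) = 1 − 0.117148 − 0.280168 − 0.301520 = 0.301164
Ratio = 0.004603 / 0.301164 = 0.015285

0.0153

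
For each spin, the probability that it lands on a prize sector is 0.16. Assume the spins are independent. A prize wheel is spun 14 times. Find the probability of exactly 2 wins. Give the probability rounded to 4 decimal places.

X ~ Binomial(n=14, p=0.16).
P(X=2) = C(14,2) · p^2 · (1−p)^12
= 91 · 0.0256 · 0.12341 = 0.287497

0.2875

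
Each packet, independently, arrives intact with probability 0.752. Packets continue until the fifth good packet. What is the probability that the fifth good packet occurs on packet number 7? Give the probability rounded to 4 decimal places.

Y = trial on which the fifth success occurs; negative binomial, r=5, p=0.752.
P(Y=7) = C(6,4) · p^5 · (1−p)^2
= 15 · 0.24049 · 0.061504 = 0.221862

0.2219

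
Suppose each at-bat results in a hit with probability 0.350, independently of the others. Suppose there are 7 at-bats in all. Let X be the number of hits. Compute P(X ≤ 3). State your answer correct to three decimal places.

X ~ Binomial(7, 0.35); P(X ≤ 3) = Σ C(7,k) p^k (1−p)^(7−k) over k:
  k=0: C(7,0)·0.35^0·0.65^7 = 0.04902
  k=1: C(7,1)·0.35^1·0.65^6 = 0.18478
  k=2: C(7,2)·0.35^2·0.65^5 = 0.29848
  k=3: C(7,3)·0.35^3·0.65^4 = 0.26787
Total = 0.80015

0.800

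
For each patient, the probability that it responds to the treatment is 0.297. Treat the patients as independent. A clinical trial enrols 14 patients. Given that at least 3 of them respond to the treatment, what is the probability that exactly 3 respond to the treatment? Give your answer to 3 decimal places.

0.237

X ~ Binomial(14, 0.297). Want P(X=3 | X≥3) = P(X=3) / P(X≥3).
P(X=3) = C(14,3)·0.297^3·0.703^11 = 0.19764
P(X≥3) = 1 − 0.00720 − 0.04259 − 0.11695 = 0.83325
Ratio = 0.19764 / 0.83325 = 0.23719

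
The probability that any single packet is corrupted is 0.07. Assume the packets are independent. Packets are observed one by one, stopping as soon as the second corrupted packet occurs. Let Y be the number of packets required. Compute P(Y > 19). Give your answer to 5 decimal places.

Needing more than 19 packets ⇔ fewer than 2 successes in the first 19. With X ~ Binomial(19, 0.07), P(Y > 19) = P(X ≤ 1).
  k=0: C(19,0)·0.07^0·0.93^19 = 0.2518698
  k=1: C(19,1)·0.07^1·0.93^18 = 0.3602008
P(X ≤ 1) = 0.6120706

0.61207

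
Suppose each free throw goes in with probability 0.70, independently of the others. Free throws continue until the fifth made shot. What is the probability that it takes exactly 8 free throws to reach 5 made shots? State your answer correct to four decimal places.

0.1588

Y = trial on which the fifth success occurs; negative binomial, r=5, p=0.70.
P(Y=8) = C(7,4) · p^5 · (1−p)^3
= 35 · 0.16807 · 0.027 = 0.158826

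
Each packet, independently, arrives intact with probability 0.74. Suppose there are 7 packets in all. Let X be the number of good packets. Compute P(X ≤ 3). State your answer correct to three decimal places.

X ~ Binomial(7, 0.74); P(X ≤ 3) = Σ C(7,k) p^k (1−p)^(7−k) over k:
  k=0: C(7,0)·0.74^0·0.26^7 = 0.00008
  k=1: C(7,1)·0.74^1·0.26^6 = 0.00160
  k=2: C(7,2)·0.74^2·0.26^5 = 0.01366
  k=3: C(7,3)·0.74^3·0.26^4 = 0.06481
Total = 0.08016

0.080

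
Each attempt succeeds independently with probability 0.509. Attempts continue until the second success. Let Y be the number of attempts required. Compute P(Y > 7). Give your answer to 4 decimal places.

Needing more than 7 attempts ⇔ fewer than 2 successes in the first 7. With X ~ Binomial(7, 0.509), P(Y > 7) = P(X ≤ 1).
  k=0: C(7,0)·0.509^0·0.491^7 = 0.006880
  k=1: C(7,1)·0.509^1·0.491^6 = 0.049923
P(X ≤ 1) = 0.056803

0.0568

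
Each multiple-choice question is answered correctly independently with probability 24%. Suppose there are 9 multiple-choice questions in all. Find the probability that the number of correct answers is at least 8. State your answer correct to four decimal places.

X ~ Binomial(9, 0.24); P(X ≥ 8) = Σ C(9,k) p^k (1−p)^(9−k) over k:
  k=8: C(9,8)·0.24^8·0.76^1 = 0.000075
  k=9: C(9,9)·0.24^9·0.76^0 = 0.000003
Total = 0.000078

0.0001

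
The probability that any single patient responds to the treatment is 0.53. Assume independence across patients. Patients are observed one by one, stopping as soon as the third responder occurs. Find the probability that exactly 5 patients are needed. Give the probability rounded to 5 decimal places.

0.19732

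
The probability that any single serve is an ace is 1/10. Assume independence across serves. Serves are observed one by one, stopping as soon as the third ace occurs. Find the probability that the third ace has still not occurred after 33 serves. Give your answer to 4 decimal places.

0.3457

Needing more than 33 serves ⇔ fewer than 3 successes in the first 33. With X ~ Binomial(33, 0.10), P(Y > 33) = P(X ≤ 2).
  k=0: C(33,0)·0.10^0·0.90^33 = 0.030903
  k=1: C(33,1)·0.10^1·0.90^32 = 0.113312
  k=2: C(33,2)·0.10^2·0.90^31 = 0.201443
P(X ≤ 2) = 0.345658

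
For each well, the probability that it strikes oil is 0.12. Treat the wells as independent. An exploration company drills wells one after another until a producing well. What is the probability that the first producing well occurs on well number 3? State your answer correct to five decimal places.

0.09293

Geometric (trials to first success), p = 0.12.
P(Y = 3) = (1−p)^2 · p = 0.7744 · 0.12 = 0.0929280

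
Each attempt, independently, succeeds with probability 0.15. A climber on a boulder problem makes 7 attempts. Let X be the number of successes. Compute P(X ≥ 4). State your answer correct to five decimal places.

0.01210

X ~ Binomial(7, 0.15); P(X ≥ 4) = Σ C(7,k) p^k (1−p)^(7−k) over k:
  k=4: C(7,4)·0.15^4·0.85^3 = 0.0108815
  k=5: C(7,5)·0.15^5·0.85^2 = 0.0011522
  k=6: C(7,6)·0.15^6·0.85^1 = 0.0000678
  k=7: C(7,7)·0.15^7·0.85^0 = 0.0000017
Total = 0.0121032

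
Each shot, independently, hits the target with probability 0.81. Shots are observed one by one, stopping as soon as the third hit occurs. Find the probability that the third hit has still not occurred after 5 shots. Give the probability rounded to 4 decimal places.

Needing more than 5 shots ⇔ fewer than 3 successes in the first 5. With X ~ Binomial(5, 0.81), P(Y > 5) = P(X ≤ 2).
  k=0: C(5,0)·0.81^0·0.19^5 = 0.000248
  k=1: C(5,1)·0.81^1·0.19^4 = 0.005278
  k=2: C(5,2)·0.81^2·0.19^3 = 0.045002
P(X ≤ 2) = 0.050528

0.0505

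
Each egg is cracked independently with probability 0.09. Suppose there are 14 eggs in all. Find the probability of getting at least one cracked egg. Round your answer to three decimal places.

P(at least one) = 1 − P(none) = 1 − (1 − 0.09)^14
= 1 − 0.26704 = 0.73296

0.733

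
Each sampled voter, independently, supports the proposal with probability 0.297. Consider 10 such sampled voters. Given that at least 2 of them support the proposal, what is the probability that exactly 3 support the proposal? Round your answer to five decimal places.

X ~ Binomial(10, 0.297). Want P(X=3 | X≥2) = P(X=3) / P(X≥2).
P(X=3) = C(10,3)·0.297^3·0.703^7 = 0.2667705
P(X≥2) = 1 − 0.0294817 − 0.1245531 = 0.8459652
Ratio = 0.2667705 / 0.8459652 = 0.3153446

0.31534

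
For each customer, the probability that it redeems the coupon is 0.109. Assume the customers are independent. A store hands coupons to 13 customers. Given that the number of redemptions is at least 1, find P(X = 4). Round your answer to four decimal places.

0.0460

X ~ Binomial(13, 0.109). Want P(X=4 | X≥1) = P(X=4) / P(X≥1).
P(X=4) = C(13,4)·0.109^4·0.891^9 = 0.035720
P(X≥1) = 1 − 0.223054 = 0.776946
Ratio = 0.035720 / 0.776946 = 0.045975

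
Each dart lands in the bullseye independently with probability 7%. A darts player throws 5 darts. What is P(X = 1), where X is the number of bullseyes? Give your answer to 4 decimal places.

X ~ Binomial(n=5, p=0.07).
P(X=1) = C(5,1) · p^1 · (1−p)^4
= 5 · 0.07 · 0.74805 = 0.261818

0.2618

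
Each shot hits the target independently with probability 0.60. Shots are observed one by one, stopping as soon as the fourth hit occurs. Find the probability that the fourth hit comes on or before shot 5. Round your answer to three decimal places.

0.337

Finishing within 5 shots ⇔ at least 4 successes in the first 5. With X ~ Binomial(5, 0.60), P(Y ≤ 5) = 1 − P(X ≤ 3).
  k=0: C(5,0)·0.60^0·0.40^5 = 0.01024
  k=1: C(5,1)·0.60^1·0.40^4 = 0.07680
  k=2: C(5,2)·0.60^2·0.40^3 = 0.23040
  k=3: C(5,3)·0.60^3·0.40^2 = 0.34560
1 − 0.66304 = 0.33696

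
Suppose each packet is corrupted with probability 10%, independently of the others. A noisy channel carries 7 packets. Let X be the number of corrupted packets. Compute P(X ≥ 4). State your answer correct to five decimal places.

0.00273

X ~ Binomial(7, 0.10); P(X ≥ 4) = Σ C(7,k) p^k (1−p)^(7−k) over k:
  k=4: C(7,4)·0.10^4·0.90^3 = 0.0025515
  k=5: C(7,5)·0.10^5·0.90^2 = 0.0001701
  k=6: C(7,6)·0.10^6·0.90^1 = 0.0000063
  k=7: C(7,7)·0.10^7·0.90^0 = 0.0000001
Total = 0.0027280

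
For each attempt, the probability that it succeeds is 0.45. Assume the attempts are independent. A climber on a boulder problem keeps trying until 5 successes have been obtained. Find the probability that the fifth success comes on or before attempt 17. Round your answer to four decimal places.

Finishing within 17 attempts ⇔ at least 5 successes in the first 17. With X ~ Binomial(17, 0.45), P(Y ≤ 17) = 1 − P(X ≤ 4).
  k=0: C(17,0)·0.45^0·0.55^17 = 0.000039
  k=1: C(17,1)·0.45^1·0.55^16 = 0.000536
  k=2: C(17,2)·0.45^2·0.55^15 = 0.003511
  k=3: C(17,3)·0.45^3·0.55^14 = 0.014362
  k=4: C(17,4)·0.45^4·0.55^13 = 0.041128
1 − 0.059576 = 0.940424

0.9404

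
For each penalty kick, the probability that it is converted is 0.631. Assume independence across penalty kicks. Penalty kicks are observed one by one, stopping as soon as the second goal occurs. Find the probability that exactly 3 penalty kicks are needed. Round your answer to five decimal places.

Y = trial on which the second success occurs; negative binomial, r=2, p=0.631.
P(Y=3) = C(2,1) · p^2 · (1−p)^1
= 2 · 0.39816 · 0.369 = 0.2938428

0.29384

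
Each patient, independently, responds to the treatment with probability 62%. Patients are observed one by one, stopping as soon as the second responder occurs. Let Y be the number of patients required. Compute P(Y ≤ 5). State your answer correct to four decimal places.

0.9274

Finishing within 5 patients ⇔ at least 2 successes in the first 5. With X ~ Binomial(5, 0.62), P(Y ≤ 5) = 1 − P(X ≤ 1).
  k=0: C(5,0)·0.62^0·0.38^5 = 0.007924
  k=1: C(5,1)·0.62^1·0.38^4 = 0.064639
1 − 0.072563 = 0.927437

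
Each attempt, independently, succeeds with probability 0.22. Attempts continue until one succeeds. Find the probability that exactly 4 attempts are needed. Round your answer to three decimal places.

Geometric (trials to first success), p = 0.22.
P(Y = 4) = (1−p)^3 · p = 0.47455 · 0.22 = 0.10440

0.104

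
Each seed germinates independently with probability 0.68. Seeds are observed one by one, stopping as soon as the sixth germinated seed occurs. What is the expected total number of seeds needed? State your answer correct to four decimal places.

8.8235

Y = total seeds until the sixth success; negative binomial with r=6, p=0.68.
E[Y] = r / p = 6 / 0.68 = 8.823529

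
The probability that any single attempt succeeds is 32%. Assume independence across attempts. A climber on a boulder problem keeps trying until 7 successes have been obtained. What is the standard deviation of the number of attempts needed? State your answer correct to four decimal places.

6.8179

Y = total attempts until the seventh success; negative binomial with r=7, p=0.32.
SD(Y) = √[r(1−p)/p²] = √(46.484375) = 6.817945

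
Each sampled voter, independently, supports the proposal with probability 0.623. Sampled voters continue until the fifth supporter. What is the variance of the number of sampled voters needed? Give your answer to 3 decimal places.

4.857

Y = total sampled voters until the fifth success; negative binomial with r=5, p=0.623.
Var(Y) = r(1−p)/p² = 5·0.377 / 0.623² = 4.85663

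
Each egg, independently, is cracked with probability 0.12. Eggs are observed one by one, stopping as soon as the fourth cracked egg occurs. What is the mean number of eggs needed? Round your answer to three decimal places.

Y = total eggs until the fourth success; negative binomial with r=4, p=0.12.
E[Y] = r / p = 4 / 0.12 = 33.33333

33.333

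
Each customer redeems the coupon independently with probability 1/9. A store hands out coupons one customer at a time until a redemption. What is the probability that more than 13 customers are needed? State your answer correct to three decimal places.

Y = number of customers to the first success; geometric, p = 0.111111.
P(Y > 13) = P(first 13 all fail) = (1−p)^13 = 0.21628

0.216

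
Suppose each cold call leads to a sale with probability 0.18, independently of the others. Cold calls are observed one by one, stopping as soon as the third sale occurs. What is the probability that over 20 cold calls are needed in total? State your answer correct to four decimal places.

0.2748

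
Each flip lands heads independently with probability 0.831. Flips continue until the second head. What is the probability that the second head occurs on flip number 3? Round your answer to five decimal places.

0.23341

Y = trial on which the second success occurs; negative binomial, r=2, p=0.831.
P(Y=3) = C(2,1) · p^2 · (1−p)^1
= 2 · 0.69056 · 0.169 = 0.2334096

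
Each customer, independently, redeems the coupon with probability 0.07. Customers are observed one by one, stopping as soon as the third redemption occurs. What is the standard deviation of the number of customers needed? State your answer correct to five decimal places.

Y = total customers until the third success; negative binomial with r=3, p=0.07.
SD(Y) = √[r(1−p)/p²] = √(569.3877551) = 23.8618473

23.86185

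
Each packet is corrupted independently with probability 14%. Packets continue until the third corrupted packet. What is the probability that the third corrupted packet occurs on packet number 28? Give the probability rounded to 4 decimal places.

Y = trial on which the third success occurs; negative binomial, r=3, p=0.14.
P(Y=28) = C(27,2) · p^3 · (1−p)^25
= 351 · 0.002744 · 0.023039 = 0.022190

0.0222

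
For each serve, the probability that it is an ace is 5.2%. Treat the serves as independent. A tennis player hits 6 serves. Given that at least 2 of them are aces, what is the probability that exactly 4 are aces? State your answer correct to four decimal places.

0.0028

X ~ Binomial(6, 0.052). Want P(X=4 | X≥2) = P(X=4) / P(X≥2).
P(X=4) = C(6,4)·0.052^4·0.948^2 = 0.000099
P(X≥2) = 1 − 0.725855 − 0.238889 = 0.035256
Ratio = 0.000099 / 0.035256 = 0.002796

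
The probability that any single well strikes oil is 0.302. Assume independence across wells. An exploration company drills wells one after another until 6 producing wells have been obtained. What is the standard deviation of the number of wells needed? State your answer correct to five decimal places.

Y = total wells until the sixth success; negative binomial with r=6, p=0.302.
SD(Y) = √[r(1−p)/p²] = √(45.9190386) = 6.7763588

6.77636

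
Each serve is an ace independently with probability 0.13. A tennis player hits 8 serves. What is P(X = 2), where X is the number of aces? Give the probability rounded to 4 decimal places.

X ~ Binomial(n=8, p=0.13).
P(X=2) = C(8,2) · p^2 · (1−p)^6
= 28 · 0.0169 · 0.43363 = 0.205192

0.2052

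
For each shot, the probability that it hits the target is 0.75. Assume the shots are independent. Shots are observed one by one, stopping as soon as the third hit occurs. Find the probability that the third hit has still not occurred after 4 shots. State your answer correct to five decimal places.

0.26172

Needing more than 4 shots ⇔ fewer than 3 successes in the first 4. With X ~ Binomial(4, 0.75), P(Y > 4) = P(X ≤ 2).
  k=0: C(4,0)·0.75^0·0.25^4 = 0.0039062
  k=1: C(4,1)·0.75^1·0.25^3 = 0.0468750
  k=2: C(4,2)·0.75^2·0.25^2 = 0.2109375
P(X ≤ 2) = 0.2617188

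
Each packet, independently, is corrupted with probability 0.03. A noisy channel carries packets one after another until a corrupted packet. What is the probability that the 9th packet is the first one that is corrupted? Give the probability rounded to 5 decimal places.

0.02351

Geometric (trials to first success), p = 0.03.
P(Y = 9) = (1−p)^8 · p = 0.78374 · 0.03 = 0.0235123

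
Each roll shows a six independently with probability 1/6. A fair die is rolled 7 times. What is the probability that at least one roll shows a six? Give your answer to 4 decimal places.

0.7209

P(at least one) = 1 − P(none) = 1 − (1 − 0.166667)^7
= 1 − 0.279082 = 0.720918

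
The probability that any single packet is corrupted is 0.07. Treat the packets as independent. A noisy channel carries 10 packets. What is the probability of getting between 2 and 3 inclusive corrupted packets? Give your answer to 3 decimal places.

0.148

X ~ Binomial(10, 0.07); P(2 ≤ X ≤ 3) = Σ C(10,k) p^k (1−p)^(10−k) over k:
  k=2: C(10,2)·0.07^2·0.93^8 = 0.12339
  k=3: C(10,3)·0.07^3·0.93^7 = 0.02477
Total = 0.14815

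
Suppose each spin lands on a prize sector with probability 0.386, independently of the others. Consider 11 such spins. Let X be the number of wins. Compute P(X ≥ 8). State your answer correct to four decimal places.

X ~ Binomial(11, 0.386); P(X ≥ 8) = Σ C(11,k) p^k (1−p)^(11−k) over k:
  k=8: C(11,8)·0.386^8·0.614^3 = 0.018823
  k=9: C(11,9)·0.386^9·0.614^2 = 0.003944
  k=10: C(11,10)·0.386^10·0.614^1 = 0.000496
  k=11: C(11,11)·0.386^11·0.614^0 = 0.000028
Total = 0.023292

0.0233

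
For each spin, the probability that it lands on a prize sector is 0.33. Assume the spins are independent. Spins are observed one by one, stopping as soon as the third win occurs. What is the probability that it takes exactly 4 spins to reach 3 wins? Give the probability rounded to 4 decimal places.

Y = trial on which the third success occurs; negative binomial, r=3, p=0.33.
P(Y=4) = C(3,2) · p^3 · (1−p)^1
= 3 · 0.035937 · 0.67 = 0.072233

0.0722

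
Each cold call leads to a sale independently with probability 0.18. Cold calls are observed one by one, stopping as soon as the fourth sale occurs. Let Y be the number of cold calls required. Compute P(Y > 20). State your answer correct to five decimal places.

Needing more than 20 cold calls ⇔ fewer than 4 successes in the first 20. With X ~ Binomial(20, 0.18), P(Y > 20) = P(X ≤ 3).
  k=0: C(20,0)·0.18^0·0.82^20 = 0.0188920
  k=1: C(20,1)·0.18^1·0.82^19 = 0.0829403
  k=2: C(20,2)·0.18^2·0.82^18 = 0.1729609
  k=3: C(20,3)·0.18^3·0.82^17 = 0.2278022
P(X ≤ 3) = 0.5025954

0.50260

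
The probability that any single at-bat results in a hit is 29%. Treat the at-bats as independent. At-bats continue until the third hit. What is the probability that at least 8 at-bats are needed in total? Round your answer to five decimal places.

Needing more than 7 at-bats ⇔ fewer than 3 successes in the first 7. With X ~ Binomial(7, 0.29), P(Y > 7) = P(X ≤ 2).
  k=0: C(7,0)·0.29^0·0.71^7 = 0.0909512
  k=1: C(7,1)·0.29^1·0.71^6 = 0.2600436
  k=2: C(7,2)·0.29^2·0.71^5 = 0.3186449
P(X ≤ 2) = 0.6696397

0.66964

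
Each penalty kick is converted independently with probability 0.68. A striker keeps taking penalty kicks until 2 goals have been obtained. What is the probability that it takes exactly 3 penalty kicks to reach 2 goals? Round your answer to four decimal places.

0.2959

Y = trial on which the second success occurs; negative binomial, r=2, p=0.68.
P(Y=3) = C(2,1) · p^2 · (1−p)^1
= 2 · 0.4624 · 0.32 = 0.295936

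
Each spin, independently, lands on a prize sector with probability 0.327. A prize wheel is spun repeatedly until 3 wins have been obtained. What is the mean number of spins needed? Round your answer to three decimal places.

Y = total spins until the third success; negative binomial with r=3, p=0.327.
E[Y] = r / p = 3 / 0.327 = 9.17431

9.174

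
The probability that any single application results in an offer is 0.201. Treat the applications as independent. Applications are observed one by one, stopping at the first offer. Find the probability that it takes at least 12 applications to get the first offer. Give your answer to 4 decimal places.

Y = number of applications to the first success; geometric, p = 0.201.
P(Y > 11) = P(first 11 all fail) = (1−p)^11 = 0.084726

0.0847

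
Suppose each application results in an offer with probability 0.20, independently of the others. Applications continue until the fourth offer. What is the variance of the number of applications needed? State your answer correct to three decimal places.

80.000

Y = total applications until the fourth success; negative binomial with r=4, p=0.20.
Var(Y) = r(1−p)/p² = 4·0.80 / 0.20² = 80.00000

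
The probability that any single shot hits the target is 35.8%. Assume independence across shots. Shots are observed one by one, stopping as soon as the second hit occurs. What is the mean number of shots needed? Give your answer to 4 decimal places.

5.5866

Y = total shots until the second success; negative binomial with r=2, p=0.358.
E[Y] = r / p = 2 / 0.358 = 5.586592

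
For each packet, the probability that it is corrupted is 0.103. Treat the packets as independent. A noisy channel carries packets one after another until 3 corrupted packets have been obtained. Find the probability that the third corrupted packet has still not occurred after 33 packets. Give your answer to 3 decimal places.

Needing more than 33 packets ⇔ fewer than 3 successes in the first 33. With X ~ Binomial(33, 0.103), P(Y > 33) = P(X ≤ 2).
  k=0: C(33,0)·0.103^0·0.897^33 = 0.02768
  k=1: C(33,1)·0.103^1·0.897^32 = 0.10488
  k=2: C(33,2)·0.103^2·0.897^31 = 0.19270
P(X ≤ 2) = 0.32526

0.325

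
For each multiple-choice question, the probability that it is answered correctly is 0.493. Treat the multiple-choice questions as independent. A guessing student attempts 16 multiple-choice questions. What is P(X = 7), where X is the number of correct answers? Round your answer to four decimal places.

0.1792

X ~ Binomial(n=16, p=0.493).
P(X=7) = C(16,7) · p^7 · (1−p)^9
= 11440 · 0.0070783 · 0.0022135 = 0.179236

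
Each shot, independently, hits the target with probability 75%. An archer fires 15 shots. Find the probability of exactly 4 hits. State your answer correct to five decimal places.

0.00010

X ~ Binomial(n=15, p=0.75).
P(X=4) = C(15,4) · p^4 · (1−p)^11
= 1365 · 0.31641 · 2.3842e-07 = 0.0001030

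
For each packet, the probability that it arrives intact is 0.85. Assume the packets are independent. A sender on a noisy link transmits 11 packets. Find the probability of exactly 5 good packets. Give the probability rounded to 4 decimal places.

0.0023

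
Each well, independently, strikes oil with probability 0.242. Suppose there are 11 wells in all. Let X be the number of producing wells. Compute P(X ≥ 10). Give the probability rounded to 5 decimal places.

X ~ Binomial(11, 0.242); P(X ≥ 10) = Σ C(11,k) p^k (1−p)^(11−k) over k:
  k=10: C(11,10)·0.242^10·0.758^1 = 0.0000057
  k=11: C(11,11)·0.242^11·0.758^0 = 0.0000002
Total = 0.0000059

0.00001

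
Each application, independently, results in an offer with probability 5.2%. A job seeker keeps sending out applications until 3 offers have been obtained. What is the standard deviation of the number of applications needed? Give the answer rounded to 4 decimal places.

Y = total applications until the third success; negative binomial with r=3, p=0.052.
SD(Y) = √[r(1−p)/p²] = √(1051.775148) = 32.431083

32.4311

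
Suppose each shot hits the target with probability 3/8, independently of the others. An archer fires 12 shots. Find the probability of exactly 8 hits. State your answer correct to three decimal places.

0.030

X ~ Binomial(n=12, p=0.375).
P(X=8) = C(12,8) · p^8 · (1−p)^4
= 495 · 0.00039107 · 0.15259 = 0.02954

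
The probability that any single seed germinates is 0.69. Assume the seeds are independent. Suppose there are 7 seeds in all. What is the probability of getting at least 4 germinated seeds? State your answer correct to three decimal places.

0.861

X ~ Binomial(7, 0.69); P(X ≥ 4) = Σ C(7,k) p^k (1−p)^(7−k) over k:
  k=4: C(7,4)·0.69^4·0.31^3 = 0.23635
  k=5: C(7,5)·0.69^5·0.31^2 = 0.31564
  k=6: C(7,6)·0.69^6·0.31^1 = 0.23418
  k=7: C(7,7)·0.69^7·0.31^0 = 0.07446
Total = 0.86063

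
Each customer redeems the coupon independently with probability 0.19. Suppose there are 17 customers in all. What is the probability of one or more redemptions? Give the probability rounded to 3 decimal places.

P(at least one) = 1 − P(none) = 1 − (1 − 0.19)^17
= 1 − 0.02781 = 0.97219

0.972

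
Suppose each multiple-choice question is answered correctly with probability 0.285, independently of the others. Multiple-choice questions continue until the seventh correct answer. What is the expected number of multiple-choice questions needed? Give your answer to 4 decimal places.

24.5614

Y = total multiple-choice questions until the seventh success; negative binomial with r=7, p=0.285.
E[Y] = r / p = 7 / 0.285 = 24.561404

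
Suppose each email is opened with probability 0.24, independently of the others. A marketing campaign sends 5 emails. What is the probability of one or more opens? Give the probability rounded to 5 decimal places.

P(at least one) = 1 − P(none) = 1 − (1 − 0.24)^5
= 1 − 0.2535525 = 0.7464475

0.74645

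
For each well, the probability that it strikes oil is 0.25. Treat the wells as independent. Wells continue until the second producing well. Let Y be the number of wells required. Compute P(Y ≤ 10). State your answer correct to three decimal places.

Finishing within 10 wells ⇔ at least 2 successes in the first 10. With X ~ Binomial(10, 0.25), P(Y ≤ 10) = 1 − P(X ≤ 1).
  k=0: C(10,0)·0.25^0·0.75^10 = 0.05631
  k=1: C(10,1)·0.25^1·0.75^9 = 0.18771
1 − 0.24403 = 0.75597

0.756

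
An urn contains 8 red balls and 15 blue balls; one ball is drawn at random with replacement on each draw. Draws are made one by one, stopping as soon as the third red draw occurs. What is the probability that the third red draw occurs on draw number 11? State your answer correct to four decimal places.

0.0620

Y = trial on which the third success occurs; negative binomial, r=3, p=0.347826.
P(Y=11) = C(10,2) · p^3 · (1−p)^8
= 45 · 0.042081 · 0.032727 = 0.061974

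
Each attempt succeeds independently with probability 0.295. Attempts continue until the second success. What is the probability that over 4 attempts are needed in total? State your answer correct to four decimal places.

0.6605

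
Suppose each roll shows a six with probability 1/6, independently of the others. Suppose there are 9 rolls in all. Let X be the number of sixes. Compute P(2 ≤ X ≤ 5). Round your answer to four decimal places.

X ~ Binomial(9, 0.166667); P(2 ≤ X ≤ 5) = Σ C(9,k) p^k (1−p)^(9−k) over k:
  k=2: C(9,2)·0.166667^2·0.833333^7 = 0.279082
  k=3: C(9,3)·0.166667^3·0.833333^6 = 0.130238
  k=4: C(9,4)·0.166667^4·0.833333^5 = 0.039071
  k=5: C(9,5)·0.166667^5·0.833333^4 = 0.007814
Total = 0.456205

0.4562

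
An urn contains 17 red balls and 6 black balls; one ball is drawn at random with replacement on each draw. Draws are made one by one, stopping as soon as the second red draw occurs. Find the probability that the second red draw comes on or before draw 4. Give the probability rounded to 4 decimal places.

Finishing within 4 draws ⇔ at least 2 successes in the first 4. With X ~ Binomial(4, 0.739130), P(Y ≤ 4) = 1 − P(X ≤ 1).
  k=0: C(4,0)·0.739130^0·0.260870^4 = 0.004631
  k=1: C(4,1)·0.739130^1·0.260870^3 = 0.052487
1 − 0.057118 = 0.942882

0.9429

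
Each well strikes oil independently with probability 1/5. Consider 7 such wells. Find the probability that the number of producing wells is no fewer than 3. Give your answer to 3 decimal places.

0.148

X ~ Binomial(7, 0.20); P(X ≥ 3) = Σ C(7,k) p^k (1−p)^(7−k) over k:
  k=3: C(7,3)·0.20^3·0.80^4 = 0.11469
  k=4: C(7,4)·0.20^4·0.80^3 = 0.02867
  k=5: C(7,5)·0.20^5·0.80^2 = 0.00430
  k=6: C(7,6)·0.20^6·0.80^1 = 0.00036
  k=7: C(7,7)·0.20^7·0.80^0 = 0.00001
Total = 0.14803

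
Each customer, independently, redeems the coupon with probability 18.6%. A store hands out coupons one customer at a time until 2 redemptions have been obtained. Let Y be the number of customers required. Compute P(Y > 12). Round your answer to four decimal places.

Needing more than 12 customers ⇔ fewer than 2 successes in the first 12. With X ~ Binomial(12, 0.186), P(Y > 12) = P(X ≤ 1).
  k=0: C(12,0)·0.186^0·0.814^12 = 0.084624
  k=1: C(12,1)·0.186^1·0.814^11 = 0.232040
P(X ≤ 1) = 0.316664

0.3167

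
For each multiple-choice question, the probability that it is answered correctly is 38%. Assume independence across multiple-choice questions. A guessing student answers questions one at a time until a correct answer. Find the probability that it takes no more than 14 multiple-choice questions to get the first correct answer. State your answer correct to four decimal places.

0.9988

Y = number of multiple-choice questions to the first success; geometric, p = 0.38.
P(Y ≤ 14) = 1 − (1−p)^14 = 1 − 0.001240 = 0.998760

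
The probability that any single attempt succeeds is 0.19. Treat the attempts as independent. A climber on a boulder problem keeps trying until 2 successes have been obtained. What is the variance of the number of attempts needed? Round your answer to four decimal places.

44.8753

Y = total attempts until the second success; negative binomial with r=2, p=0.19.
Var(Y) = r(1−p)/p² = 2·0.81 / 0.19² = 44.875346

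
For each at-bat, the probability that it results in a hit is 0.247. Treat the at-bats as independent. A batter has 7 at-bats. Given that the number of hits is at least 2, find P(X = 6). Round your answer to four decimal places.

X ~ Binomial(7, 0.247). Want P(X=6 | X≥2) = P(X=6) / P(X≥2).
P(X=6) = C(7,6)·0.247^6·0.753^1 = 0.001197
P(X≥2) = 1 − 0.137267 − 0.315184 = 0.547549
Ratio = 0.001197 / 0.547549 = 0.002186

0.0022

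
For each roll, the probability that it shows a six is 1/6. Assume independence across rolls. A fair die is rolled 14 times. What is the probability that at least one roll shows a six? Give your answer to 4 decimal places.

0.9221

P(at least one) = 1 − P(none) = 1 − (1 − 0.166667)^14
= 1 − 0.077887 = 0.922113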